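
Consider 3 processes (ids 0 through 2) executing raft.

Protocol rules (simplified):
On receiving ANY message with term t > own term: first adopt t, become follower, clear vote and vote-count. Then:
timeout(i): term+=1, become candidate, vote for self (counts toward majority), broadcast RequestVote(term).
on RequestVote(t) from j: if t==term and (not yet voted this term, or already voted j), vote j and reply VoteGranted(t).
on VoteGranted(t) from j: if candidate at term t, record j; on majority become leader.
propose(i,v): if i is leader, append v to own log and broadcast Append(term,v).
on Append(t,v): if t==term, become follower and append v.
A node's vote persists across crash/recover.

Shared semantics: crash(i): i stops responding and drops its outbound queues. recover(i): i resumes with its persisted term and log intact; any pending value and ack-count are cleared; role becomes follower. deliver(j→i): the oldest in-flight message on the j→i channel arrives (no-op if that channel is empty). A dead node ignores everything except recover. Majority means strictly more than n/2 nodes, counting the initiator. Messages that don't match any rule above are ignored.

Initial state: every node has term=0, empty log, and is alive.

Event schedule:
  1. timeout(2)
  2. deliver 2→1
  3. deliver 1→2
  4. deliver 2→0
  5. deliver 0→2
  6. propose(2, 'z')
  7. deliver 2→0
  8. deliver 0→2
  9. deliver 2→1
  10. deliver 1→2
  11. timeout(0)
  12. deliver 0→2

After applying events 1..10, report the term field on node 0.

step 1 timeout(2): 2={cand,t=1,log=-}
step 2 deliver 2→1: 1={foll,t=1,log=-}
step 3 deliver 1→2: 2={lead,t=1,log=-}
step 4 deliver 2→0: 0={foll,t=1,log=-}
step 5 deliver 0→2: —
step 6 propose(2,'z'): 2={lead,t=1,log=z}
step 7 deliver 2→0: 0={foll,t=1,log=z}
step 8 deliver 0→2: —
step 9 deliver 2→1: 1={foll,t=1,log=z}
step 10 deliver 1→2: —

1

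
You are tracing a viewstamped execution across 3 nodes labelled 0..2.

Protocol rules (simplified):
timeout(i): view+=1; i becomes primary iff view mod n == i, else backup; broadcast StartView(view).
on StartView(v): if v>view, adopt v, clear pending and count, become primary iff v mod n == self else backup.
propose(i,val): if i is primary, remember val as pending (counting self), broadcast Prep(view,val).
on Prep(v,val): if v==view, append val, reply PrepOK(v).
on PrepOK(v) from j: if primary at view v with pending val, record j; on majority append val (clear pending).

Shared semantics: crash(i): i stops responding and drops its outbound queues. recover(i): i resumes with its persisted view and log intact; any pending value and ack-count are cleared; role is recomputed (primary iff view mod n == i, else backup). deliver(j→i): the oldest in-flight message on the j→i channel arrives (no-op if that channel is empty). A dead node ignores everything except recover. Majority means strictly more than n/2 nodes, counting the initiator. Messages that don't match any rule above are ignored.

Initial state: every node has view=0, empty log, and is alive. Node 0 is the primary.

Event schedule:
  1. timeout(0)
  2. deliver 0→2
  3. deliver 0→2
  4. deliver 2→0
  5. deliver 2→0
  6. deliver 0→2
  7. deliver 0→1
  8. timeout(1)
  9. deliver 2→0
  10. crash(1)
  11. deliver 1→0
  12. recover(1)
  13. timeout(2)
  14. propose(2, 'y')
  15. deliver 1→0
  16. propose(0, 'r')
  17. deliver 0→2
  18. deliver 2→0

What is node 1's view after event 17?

2

after 1 — timeout(0): n0:back/v1/[-]
after 2 — deliver 0→2: n2:back/v1/[-]
after 3 — deliver 0→2: ·
after 4 — deliver 2→0: ·
after 5 — deliver 2→0: ·
after 6 — deliver 0→2: ·
after 7 — deliver 0→1: n1:prim/v1/[-]
after 8 — timeout(1): n1:back/v2/[-]
after 9 — deliver 2→0: ·
after 10 — crash(1): n1:✗back/v2/[-]
after 11 — deliver 1→0: ·
after 12 — recover(1): n1:back/v2/[-]
after 13 — timeout(2): n2:prim/v2/[-]
after 14 — propose(2,'y'): ·
after 15 — deliver 1→0: ·
after 16 — propose(0,'r'): ·
after 17 — deliver 0→2: ·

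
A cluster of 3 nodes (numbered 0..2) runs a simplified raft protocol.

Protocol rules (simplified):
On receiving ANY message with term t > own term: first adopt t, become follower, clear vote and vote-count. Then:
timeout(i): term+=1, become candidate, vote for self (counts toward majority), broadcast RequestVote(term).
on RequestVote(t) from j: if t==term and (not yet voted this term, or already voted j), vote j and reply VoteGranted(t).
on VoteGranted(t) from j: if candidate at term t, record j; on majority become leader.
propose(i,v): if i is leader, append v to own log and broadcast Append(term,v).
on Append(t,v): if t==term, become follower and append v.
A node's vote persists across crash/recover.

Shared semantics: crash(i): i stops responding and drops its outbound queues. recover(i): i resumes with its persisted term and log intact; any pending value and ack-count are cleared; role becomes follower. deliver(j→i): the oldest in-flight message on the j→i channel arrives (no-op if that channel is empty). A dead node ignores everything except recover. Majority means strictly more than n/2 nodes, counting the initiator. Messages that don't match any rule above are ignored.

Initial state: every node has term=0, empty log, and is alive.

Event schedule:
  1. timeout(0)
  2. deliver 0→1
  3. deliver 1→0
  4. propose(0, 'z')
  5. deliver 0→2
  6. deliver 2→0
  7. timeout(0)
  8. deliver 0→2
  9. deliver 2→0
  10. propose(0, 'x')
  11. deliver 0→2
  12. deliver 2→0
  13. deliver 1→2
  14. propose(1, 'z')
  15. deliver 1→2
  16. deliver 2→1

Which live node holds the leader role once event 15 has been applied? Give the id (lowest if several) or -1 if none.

1. timeout(0):  <0:cand t1 ->
2. deliver 0→1:  <1:foll t1 ->
3. deliver 1→0:  <0:lead t1 ->
4. propose(0,'z'):  <0:lead t1 z>
5. deliver 0→2:  <2:foll t1 ->
6. deliver 2→0:  nop
7. timeout(0):  <0:cand t2 z>
8. deliver 0→2:  <2:foll t1 z>
9. deliver 2→0:  nop
10. propose(0,'x'):  nop
11. deliver 0→2:  <2:foll t2 z>
12. deliver 2→0:  <0:lead t2 z>
13. deliver 1→2:  nop
14. propose(1,'z'):  nop
15. deliver 1→2:  nop

0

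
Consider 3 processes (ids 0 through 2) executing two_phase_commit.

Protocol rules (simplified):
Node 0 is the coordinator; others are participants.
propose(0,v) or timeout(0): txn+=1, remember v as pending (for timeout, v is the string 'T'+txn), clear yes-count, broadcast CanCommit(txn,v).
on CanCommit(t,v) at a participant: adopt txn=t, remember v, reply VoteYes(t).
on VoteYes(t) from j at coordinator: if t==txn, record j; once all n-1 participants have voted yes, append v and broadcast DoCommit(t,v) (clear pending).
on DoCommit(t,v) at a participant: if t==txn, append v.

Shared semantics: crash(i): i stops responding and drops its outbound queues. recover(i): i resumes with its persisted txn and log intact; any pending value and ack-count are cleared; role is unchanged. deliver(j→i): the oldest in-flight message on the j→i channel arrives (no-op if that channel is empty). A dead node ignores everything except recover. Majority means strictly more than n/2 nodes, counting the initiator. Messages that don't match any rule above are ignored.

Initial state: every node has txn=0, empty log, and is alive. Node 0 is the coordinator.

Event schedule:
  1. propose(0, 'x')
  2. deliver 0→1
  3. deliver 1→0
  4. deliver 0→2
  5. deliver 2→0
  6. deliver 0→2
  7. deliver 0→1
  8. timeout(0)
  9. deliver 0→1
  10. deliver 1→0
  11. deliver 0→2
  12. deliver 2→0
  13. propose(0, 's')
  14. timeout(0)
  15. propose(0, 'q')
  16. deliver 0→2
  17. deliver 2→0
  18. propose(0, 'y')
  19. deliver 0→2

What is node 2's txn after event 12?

2

1. propose(0,'x'):  <0:coor t1 ->
2. deliver 0→1:  <1:part t1 ->
3. deliver 1→0:  nop
4. deliver 0→2:  <2:part t1 ->
5. deliver 2→0:  <0:coor t1 x>
6. deliver 0→2:  <2:part t1 x>
7. deliver 0→1:  <1:part t1 x>
8. timeout(0):  <0:coor t2 x>
9. deliver 0→1:  <1:part t2 x>
10. deliver 1→0:  nop
11. deliver 0→2:  <2:part t2 x>
12. deliver 2→0:  <0:coor t2 x,T2>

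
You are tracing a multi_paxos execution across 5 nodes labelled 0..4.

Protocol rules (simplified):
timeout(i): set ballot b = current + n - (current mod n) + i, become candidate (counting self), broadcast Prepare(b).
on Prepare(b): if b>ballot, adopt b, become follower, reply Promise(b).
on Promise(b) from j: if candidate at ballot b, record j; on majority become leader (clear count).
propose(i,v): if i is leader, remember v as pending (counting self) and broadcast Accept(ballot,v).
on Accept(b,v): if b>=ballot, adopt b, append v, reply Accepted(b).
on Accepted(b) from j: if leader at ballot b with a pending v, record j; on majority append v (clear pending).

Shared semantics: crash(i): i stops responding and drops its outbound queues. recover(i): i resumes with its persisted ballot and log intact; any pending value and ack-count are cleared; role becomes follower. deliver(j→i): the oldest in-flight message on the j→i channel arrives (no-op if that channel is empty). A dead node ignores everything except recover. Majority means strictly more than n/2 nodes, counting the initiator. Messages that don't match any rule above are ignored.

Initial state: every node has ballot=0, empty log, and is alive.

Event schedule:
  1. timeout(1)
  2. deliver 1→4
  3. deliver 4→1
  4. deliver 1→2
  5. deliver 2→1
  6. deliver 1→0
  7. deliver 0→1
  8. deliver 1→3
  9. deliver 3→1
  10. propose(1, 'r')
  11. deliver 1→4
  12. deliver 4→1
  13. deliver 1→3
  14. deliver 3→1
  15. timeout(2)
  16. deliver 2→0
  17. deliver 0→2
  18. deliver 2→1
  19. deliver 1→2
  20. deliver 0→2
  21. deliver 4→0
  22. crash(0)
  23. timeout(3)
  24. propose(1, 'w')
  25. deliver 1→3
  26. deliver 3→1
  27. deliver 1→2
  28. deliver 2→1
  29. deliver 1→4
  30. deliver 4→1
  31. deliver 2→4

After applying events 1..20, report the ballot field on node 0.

[1] timeout(1) → N1(cand b6 [-])
[2] deliver 1→4 → N4(foll b6 [-])
[3] deliver 4→1 → ∅
[4] deliver 1→2 → N2(foll b6 [-])
[5] deliver 2→1 → N1(lead b6 [-])
[6] deliver 1→0 → N0(foll b6 [-])
[7] deliver 0→1 → ∅
[8] deliver 1→3 → N3(foll b6 [-])
[9] deliver 3→1 → ∅
[10] propose(1,'r') → ∅
[11] deliver 1→4 → N4(foll b6 [r])
[12] deliver 4→1 → ∅
[13] deliver 1→3 → N3(foll b6 [r])
[14] deliver 3→1 → N1(lead b6 [r])
[15] timeout(2) → N2(cand b12 [-])
[16] deliver 2→0 → N0(foll b12 [-])
[17] deliver 0→2 → ∅
[18] deliver 2→1 → N1(foll b12 [r])
[19] deliver 1→2 → ∅
[20] deliver 0→2 → ∅

12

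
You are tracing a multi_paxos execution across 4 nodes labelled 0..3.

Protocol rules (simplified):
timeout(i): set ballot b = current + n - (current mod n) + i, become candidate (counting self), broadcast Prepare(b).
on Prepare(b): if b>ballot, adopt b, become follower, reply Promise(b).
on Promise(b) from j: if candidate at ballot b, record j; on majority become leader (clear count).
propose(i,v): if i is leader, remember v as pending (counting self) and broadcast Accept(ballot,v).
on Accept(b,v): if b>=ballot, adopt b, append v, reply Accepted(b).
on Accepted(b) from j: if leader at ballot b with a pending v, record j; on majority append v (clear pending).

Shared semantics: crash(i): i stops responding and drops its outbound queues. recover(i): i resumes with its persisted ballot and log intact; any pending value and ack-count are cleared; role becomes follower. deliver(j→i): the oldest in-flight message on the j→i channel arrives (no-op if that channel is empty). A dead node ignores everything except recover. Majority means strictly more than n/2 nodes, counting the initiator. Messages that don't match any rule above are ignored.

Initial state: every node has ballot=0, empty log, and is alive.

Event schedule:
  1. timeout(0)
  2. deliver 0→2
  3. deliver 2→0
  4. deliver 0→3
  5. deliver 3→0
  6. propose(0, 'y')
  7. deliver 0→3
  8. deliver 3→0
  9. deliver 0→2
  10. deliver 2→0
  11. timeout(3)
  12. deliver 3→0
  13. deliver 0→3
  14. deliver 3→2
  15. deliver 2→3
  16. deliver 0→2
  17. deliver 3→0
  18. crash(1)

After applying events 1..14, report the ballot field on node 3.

11

[1] timeout(0) → N0(cand b4 [-])
[2] deliver 0→2 → N2(foll b4 [-])
[3] deliver 2→0 → ∅
[4] deliver 0→3 → N3(foll b4 [-])
[5] deliver 3→0 → N0(lead b4 [-])
[6] propose(0,'y') → ∅
[7] deliver 0→3 → N3(foll b4 [y])
[8] deliver 3→0 → ∅
[9] deliver 0→2 → N2(foll b4 [y])
[10] deliver 2→0 → N0(lead b4 [y])
[11] timeout(3) → N3(cand b11 [y])
[12] deliver 3→0 → N0(foll b11 [y])
[13] deliver 0→3 → ∅
[14] deliver 3→2 → N2(foll b11 [y])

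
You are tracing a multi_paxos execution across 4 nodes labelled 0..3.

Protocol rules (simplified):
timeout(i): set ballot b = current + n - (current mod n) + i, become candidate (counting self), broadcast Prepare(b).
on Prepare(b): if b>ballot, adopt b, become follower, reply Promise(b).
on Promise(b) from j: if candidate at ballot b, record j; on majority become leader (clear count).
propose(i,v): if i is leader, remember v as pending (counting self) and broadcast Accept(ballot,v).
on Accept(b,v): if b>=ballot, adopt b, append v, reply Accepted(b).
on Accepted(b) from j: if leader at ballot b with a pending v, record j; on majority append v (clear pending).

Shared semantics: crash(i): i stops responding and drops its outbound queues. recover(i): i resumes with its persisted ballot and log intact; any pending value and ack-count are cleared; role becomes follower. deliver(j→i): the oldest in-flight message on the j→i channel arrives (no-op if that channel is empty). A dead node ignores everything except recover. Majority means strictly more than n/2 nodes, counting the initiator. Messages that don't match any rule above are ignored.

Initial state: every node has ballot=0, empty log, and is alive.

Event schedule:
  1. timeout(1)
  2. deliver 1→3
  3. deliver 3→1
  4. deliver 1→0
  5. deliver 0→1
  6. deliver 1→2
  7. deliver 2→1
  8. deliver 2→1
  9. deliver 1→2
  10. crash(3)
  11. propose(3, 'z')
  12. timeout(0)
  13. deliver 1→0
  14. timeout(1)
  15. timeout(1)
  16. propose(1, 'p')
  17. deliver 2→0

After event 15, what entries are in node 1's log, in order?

empty

after 1 — timeout(1): n1:cand/b5/[-]
after 2 — deliver 1→3: n3:foll/b5/[-]
after 3 — deliver 3→1: ·
after 4 — deliver 1→0: n0:foll/b5/[-]
after 5 — deliver 0→1: n1:lead/b5/[-]
after 6 — deliver 1→2: n2:foll/b5/[-]
after 7 — deliver 2→1: ·
after 8 — deliver 2→1: ·
after 9 — deliver 1→2: ·
after 10 — crash(3): n3:✗foll/b5/[-]
after 11 — propose(3,'z'): ·
after 12 — timeout(0): n0:cand/b8/[-]
after 13 — deliver 1→0: ·
after 14 — timeout(1): n1:cand/b9/[-]
after 15 — timeout(1): n1:cand/b13/[-]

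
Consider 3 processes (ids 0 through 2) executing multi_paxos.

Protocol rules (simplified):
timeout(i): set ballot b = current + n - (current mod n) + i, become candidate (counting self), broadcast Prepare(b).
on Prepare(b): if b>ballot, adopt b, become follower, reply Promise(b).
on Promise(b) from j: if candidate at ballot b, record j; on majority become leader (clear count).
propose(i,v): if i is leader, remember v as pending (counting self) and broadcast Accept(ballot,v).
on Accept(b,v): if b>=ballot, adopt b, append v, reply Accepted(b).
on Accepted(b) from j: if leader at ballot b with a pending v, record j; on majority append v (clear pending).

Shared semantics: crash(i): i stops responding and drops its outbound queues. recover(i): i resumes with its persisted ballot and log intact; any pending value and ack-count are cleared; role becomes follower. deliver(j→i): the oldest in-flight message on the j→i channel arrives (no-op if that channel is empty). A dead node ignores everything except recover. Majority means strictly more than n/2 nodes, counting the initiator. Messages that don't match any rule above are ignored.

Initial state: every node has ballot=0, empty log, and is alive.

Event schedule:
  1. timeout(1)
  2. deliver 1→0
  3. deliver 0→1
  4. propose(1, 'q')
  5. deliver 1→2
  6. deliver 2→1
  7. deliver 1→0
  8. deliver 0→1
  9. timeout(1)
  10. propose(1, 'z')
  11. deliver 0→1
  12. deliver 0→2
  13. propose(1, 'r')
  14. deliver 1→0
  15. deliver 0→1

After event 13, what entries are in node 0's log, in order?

q

1. timeout(1):  <1:cand b4 ->
2. deliver 1→0:  <0:foll b4 ->
3. deliver 0→1:  <1:lead b4 ->
4. propose(1,'q'):  nop
5. deliver 1→2:  <2:foll b4 ->
6. deliver 2→1:  nop
7. deliver 1→0:  <0:foll b4 q>
8. deliver 0→1:  <1:lead b4 q>
9. timeout(1):  <1:cand b7 q>
10. propose(1,'z'):  nop
11. deliver 0→1:  nop
12. deliver 0→2:  nop
13. propose(1,'r'):  nop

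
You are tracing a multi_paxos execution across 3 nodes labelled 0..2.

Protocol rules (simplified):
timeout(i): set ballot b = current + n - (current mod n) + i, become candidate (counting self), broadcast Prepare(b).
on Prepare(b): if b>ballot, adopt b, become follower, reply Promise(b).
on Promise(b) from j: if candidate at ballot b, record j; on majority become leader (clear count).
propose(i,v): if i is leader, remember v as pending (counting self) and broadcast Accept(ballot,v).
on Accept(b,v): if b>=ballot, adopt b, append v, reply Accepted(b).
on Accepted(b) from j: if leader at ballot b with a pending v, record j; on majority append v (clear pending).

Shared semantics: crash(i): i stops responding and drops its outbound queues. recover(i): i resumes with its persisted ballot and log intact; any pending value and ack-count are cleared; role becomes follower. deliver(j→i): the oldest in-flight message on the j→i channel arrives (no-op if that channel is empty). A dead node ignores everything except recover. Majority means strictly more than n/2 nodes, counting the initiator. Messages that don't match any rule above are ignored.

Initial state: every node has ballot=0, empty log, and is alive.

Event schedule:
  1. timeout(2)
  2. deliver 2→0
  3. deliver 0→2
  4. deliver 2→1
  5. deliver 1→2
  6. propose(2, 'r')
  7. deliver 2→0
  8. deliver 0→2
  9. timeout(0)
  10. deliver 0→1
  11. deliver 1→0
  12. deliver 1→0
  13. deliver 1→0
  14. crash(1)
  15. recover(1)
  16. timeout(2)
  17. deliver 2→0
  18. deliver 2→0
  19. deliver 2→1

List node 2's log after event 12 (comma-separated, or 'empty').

step 1 timeout(2): 2={cand,b=5,log=-}
step 2 deliver 2→0: 0={foll,b=5,log=-}
step 3 deliver 0→2: 2={lead,b=5,log=-}
step 4 deliver 2→1: 1={foll,b=5,log=-}
step 5 deliver 1→2: —
step 6 propose(2,'r'): —
step 7 deliver 2→0: 0={foll,b=5,log=r}
step 8 deliver 0→2: 2={lead,b=5,log=r}
step 9 timeout(0): 0={cand,b=6,log=r}
step 10 deliver 0→1: 1={foll,b=6,log=-}
step 11 deliver 1→0: 0={lead,b=6,log=r}
step 12 deliver 1→0: —

r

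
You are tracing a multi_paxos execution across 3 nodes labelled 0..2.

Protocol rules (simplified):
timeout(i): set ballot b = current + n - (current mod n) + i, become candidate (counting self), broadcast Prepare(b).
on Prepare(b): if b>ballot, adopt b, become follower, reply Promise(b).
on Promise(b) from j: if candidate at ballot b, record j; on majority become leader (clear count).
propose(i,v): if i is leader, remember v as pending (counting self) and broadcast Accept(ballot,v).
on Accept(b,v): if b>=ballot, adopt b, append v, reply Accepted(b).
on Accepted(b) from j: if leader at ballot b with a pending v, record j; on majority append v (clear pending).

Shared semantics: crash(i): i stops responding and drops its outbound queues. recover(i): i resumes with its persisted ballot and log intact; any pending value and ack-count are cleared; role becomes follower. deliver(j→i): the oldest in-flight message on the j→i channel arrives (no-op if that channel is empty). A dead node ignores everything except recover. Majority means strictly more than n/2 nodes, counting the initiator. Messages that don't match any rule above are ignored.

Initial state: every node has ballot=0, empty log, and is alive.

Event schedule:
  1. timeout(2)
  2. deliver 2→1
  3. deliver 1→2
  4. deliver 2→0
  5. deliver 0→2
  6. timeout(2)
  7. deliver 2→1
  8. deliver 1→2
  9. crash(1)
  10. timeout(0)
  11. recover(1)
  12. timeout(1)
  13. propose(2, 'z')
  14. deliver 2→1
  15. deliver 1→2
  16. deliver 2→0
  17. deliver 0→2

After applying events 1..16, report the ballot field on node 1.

10

after 1 — timeout(2): n2:cand/b5/[-]
after 2 — deliver 2→1: n1:foll/b5/[-]
after 3 — deliver 1→2: n2:lead/b5/[-]
after 4 — deliver 2→0: n0:foll/b5/[-]
after 5 — deliver 0→2: ·
after 6 — timeout(2): n2:cand/b8/[-]
after 7 — deliver 2→1: n1:foll/b8/[-]
after 8 — deliver 1→2: n2:lead/b8/[-]
after 9 — crash(1): n1:✗foll/b8/[-]
after 10 — timeout(0): n0:cand/b6/[-]
after 11 — recover(1): n1:foll/b8/[-]
after 12 — timeout(1): n1:cand/b10/[-]
after 13 — propose(2,'z'): ·
after 14 — deliver 2→1: ·
after 15 — deliver 1→2: n2:foll/b10/[-]
after 16 — deliver 2→0: n0:foll/b8/[-]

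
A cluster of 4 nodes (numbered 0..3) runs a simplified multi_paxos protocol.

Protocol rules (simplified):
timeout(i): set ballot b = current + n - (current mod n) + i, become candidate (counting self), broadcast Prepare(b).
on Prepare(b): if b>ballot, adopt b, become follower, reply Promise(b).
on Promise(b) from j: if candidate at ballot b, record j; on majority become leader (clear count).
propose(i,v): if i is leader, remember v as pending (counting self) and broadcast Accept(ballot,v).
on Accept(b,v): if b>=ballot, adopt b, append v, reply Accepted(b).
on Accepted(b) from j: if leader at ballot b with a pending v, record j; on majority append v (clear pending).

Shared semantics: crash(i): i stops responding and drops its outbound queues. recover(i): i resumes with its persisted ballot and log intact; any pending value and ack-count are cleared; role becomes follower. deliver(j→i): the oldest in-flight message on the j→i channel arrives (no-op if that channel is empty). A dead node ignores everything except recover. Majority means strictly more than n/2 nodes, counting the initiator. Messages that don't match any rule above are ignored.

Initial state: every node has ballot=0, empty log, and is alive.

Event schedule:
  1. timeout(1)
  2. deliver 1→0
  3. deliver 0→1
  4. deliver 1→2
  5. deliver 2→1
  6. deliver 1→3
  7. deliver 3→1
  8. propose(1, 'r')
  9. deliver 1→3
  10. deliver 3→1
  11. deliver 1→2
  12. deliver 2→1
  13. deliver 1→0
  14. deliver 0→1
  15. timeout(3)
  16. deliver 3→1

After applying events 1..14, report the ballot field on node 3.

e1 timeout(1): 1[cand,b=5,-]
e2 deliver 1→0: 0[foll,b=5,-]
e3 deliver 0→1: ·
e4 deliver 1→2: 2[foll,b=5,-]
e5 deliver 2→1: 1[lead,b=5,-]
e6 deliver 1→3: 3[foll,b=5,-]
e7 deliver 3→1: ·
e8 propose(1,'r'): ·
e9 deliver 1→3: 3[foll,b=5,r]
e10 deliver 3→1: ·
e11 deliver 1→2: 2[foll,b=5,r]
e12 deliver 2→1: 1[lead,b=5,r]
e13 deliver 1→0: 0[foll,b=5,r]
e14 deliver 0→1: ·

5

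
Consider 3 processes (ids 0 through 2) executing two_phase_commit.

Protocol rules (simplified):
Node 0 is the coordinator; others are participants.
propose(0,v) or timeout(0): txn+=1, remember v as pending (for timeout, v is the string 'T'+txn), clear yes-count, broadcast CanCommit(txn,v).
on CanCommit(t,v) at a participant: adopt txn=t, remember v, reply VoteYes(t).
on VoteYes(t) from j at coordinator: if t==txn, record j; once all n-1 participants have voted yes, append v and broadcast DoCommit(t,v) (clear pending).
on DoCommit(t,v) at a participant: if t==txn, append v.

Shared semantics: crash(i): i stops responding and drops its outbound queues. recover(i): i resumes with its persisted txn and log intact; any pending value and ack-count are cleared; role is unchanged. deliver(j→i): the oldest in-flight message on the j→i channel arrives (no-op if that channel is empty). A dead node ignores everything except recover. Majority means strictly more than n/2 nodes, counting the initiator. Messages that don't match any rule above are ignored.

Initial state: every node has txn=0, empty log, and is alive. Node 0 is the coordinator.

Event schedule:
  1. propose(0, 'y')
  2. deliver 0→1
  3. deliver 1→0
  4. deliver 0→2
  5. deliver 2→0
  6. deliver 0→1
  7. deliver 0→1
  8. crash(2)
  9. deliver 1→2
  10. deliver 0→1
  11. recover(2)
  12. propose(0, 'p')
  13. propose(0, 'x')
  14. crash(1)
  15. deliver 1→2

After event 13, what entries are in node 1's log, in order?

y

after 1 — propose(0,'y'): n0:coor/t1/[-]
after 2 — deliver 0→1: n1:part/t1/[-]
after 3 — deliver 1→0: ·
after 4 — deliver 0→2: n2:part/t1/[-]
after 5 — deliver 2→0: n0:coor/t1/[y]
after 6 — deliver 0→1: n1:part/t1/[y]
after 7 — deliver 0→1: ·
after 8 — crash(2): n2:✗part/t1/[-]
after 9 — deliver 1→2: ·
after 10 — deliver 0→1: ·
after 11 — recover(2): n2:part/t1/[-]
after 12 — propose(0,'p'): n0:coor/t2/[y]
after 13 — propose(0,'x'): n0:coor/t3/[y]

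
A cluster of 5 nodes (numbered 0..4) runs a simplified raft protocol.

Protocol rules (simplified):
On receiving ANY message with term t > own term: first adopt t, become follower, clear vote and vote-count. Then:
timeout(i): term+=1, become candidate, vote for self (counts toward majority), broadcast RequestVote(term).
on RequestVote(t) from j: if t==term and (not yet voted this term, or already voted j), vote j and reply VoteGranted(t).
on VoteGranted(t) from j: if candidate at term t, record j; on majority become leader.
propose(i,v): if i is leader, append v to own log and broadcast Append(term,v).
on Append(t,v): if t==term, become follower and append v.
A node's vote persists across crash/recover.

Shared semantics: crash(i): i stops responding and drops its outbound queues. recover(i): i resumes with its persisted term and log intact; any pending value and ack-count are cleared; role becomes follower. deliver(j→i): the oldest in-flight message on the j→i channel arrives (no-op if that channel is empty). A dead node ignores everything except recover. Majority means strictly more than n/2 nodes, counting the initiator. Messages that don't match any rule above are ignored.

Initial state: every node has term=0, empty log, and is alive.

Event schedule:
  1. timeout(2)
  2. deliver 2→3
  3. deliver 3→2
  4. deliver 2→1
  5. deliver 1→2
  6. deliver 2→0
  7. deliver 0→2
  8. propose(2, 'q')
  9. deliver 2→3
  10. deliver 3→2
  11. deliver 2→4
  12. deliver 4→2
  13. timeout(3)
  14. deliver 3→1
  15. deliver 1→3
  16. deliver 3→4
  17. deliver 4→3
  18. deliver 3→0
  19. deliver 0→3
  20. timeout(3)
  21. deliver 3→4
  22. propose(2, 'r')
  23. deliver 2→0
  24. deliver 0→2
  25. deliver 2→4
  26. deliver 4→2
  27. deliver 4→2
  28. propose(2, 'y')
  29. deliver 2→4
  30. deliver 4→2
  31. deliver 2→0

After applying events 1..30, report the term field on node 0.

after 1 — timeout(2): n2:cand/t1/[-]
after 2 — deliver 2→3: n3:foll/t1/[-]
after 3 — deliver 3→2: ·
after 4 — deliver 2→1: n1:foll/t1/[-]
after 5 — deliver 1→2: n2:lead/t1/[-]
after 6 — deliver 2→0: n0:foll/t1/[-]
after 7 — deliver 0→2: ·
after 8 — propose(2,'q'): n2:lead/t1/[q]
after 9 — deliver 2→3: n3:foll/t1/[q]
after 10 — deliver 3→2: ·
after 11 — deliver 2→4: n4:foll/t1/[-]
after 12 — deliver 4→2: ·
after 13 — timeout(3): n3:cand/t2/[q]
after 14 — deliver 3→1: n1:foll/t2/[-]
after 15 — deliver 1→3: ·
after 16 — deliver 3→4: n4:foll/t2/[-]
after 17 — deliver 4→3: n3:lead/t2/[q]
after 18 — deliver 3→0: n0:foll/t2/[-]
after 19 — deliver 0→3: ·
after 20 — timeout(3): n3:cand/t3/[q]
after 21 — deliver 3→4: n4:foll/t3/[-]
after 22 — propose(2,'r'): n2:lead/t1/[q,r]
after 23 — deliver 2→0: ·
after 24 — deliver 0→2: ·
after 25 — deliver 2→4: ·
after 26 — deliver 4→2: ·
after 27 — deliver 4→2: ·
after 28 — propose(2,'y'): n2:lead/t1/[q,r,y]
after 29 — deliver 2→4: ·
after 30 — deliver 4→2: ·

2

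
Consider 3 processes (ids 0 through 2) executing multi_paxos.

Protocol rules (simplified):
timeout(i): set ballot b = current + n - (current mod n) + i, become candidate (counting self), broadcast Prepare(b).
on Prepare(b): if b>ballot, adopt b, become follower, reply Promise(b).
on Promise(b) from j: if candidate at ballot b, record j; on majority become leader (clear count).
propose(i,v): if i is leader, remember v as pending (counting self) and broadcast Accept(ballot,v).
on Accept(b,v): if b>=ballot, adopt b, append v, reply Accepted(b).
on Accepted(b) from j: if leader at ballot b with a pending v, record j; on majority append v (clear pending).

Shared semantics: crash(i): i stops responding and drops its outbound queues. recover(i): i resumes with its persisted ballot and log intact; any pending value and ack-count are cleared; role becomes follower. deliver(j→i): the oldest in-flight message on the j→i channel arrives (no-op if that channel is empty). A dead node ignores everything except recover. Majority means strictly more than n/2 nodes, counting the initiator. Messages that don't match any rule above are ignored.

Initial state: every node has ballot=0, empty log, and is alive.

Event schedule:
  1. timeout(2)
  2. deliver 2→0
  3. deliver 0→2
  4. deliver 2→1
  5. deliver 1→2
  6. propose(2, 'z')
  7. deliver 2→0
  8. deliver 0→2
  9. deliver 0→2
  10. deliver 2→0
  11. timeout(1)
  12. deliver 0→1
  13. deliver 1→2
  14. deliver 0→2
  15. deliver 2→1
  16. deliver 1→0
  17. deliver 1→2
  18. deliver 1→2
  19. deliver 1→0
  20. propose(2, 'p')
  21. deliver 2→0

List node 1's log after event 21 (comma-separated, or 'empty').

empty

1. timeout(2):  <2:cand b5 ->
2. deliver 2→0:  <0:foll b5 ->
3. deliver 0→2:  <2:lead b5 ->
4. deliver 2→1:  <1:foll b5 ->
5. deliver 1→2:  nop
6. propose(2,'z'):  nop
7. deliver 2→0:  <0:foll b5 z>
8. deliver 0→2:  <2:lead b5 z>
9. deliver 0→2:  nop
10. deliver 2→0:  nop
11. timeout(1):  <1:cand b7 ->
12. deliver 0→1:  nop
13. deliver 1→2:  <2:foll b7 z>
14. deliver 0→2:  nop
15. deliver 2→1:  nop
16. deliver 1→0:  <0:foll b7 z>
17. deliver 1→2:  nop
18. deliver 1→2:  nop
19. deliver 1→0:  nop
20. propose(2,'p'):  nop
21. deliver 2→0:  nop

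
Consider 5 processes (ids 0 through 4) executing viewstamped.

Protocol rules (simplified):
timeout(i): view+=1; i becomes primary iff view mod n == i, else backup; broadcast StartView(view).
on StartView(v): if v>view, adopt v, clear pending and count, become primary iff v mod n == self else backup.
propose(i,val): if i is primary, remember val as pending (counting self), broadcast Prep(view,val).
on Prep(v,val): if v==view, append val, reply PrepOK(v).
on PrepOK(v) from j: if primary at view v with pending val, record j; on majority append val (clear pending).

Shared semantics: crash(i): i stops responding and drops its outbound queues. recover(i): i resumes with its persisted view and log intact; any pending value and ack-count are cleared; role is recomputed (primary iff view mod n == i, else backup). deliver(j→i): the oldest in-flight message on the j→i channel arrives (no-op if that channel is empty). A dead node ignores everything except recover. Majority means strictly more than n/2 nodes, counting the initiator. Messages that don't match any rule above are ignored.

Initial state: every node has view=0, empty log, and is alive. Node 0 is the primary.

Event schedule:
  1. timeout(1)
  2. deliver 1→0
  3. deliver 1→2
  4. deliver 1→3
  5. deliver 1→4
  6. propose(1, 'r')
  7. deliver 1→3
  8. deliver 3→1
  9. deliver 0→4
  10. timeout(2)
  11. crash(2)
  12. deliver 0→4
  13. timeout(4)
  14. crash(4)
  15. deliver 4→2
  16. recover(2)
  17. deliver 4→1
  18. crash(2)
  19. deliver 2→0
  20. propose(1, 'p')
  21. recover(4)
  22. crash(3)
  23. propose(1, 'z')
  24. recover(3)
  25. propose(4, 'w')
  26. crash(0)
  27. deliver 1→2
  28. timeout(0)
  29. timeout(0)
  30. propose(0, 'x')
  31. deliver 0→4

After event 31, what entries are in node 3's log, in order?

[1] timeout(1) → N1(prim v1 [-])
[2] deliver 1→0 → N0(back v1 [-])
[3] deliver 1→2 → N2(back v1 [-])
[4] deliver 1→3 → N3(back v1 [-])
[5] deliver 1→4 → N4(back v1 [-])
[6] propose(1,'r') → ∅
[7] deliver 1→3 → N3(back v1 [r])
[8] deliver 3→1 → ∅
[9] deliver 0→4 → ∅
[10] timeout(2) → N2(prim v2 [-])
[11] crash(2) → N2(✗prim v2 [-])
[12] deliver 0→4 → ∅
[13] timeout(4) → N4(back v2 [-])
[14] crash(4) → N4(✗back v2 [-])
[15] deliver 4→2 → ∅
[16] recover(2) → N2(prim v2 [-])
[17] deliver 4→1 → ∅
[18] crash(2) → N2(✗prim v2 [-])
[19] deliver 2→0 → ∅
[20] propose(1,'p') → ∅
[21] recover(4) → N4(back v2 [-])
[22] crash(3) → N3(✗back v1 [r])
[23] propose(1,'z') → ∅
[24] recover(3) → N3(back v1 [r])
[25] propose(4,'w') → ∅
[26] crash(0) → N0(✗back v1 [-])
[27] deliver 1→2 → ∅
[28] timeout(0) → ∅
[29] timeout(0) → ∅
[30] propose(0,'x') → ∅
[31] deliver 0→4 → ∅

r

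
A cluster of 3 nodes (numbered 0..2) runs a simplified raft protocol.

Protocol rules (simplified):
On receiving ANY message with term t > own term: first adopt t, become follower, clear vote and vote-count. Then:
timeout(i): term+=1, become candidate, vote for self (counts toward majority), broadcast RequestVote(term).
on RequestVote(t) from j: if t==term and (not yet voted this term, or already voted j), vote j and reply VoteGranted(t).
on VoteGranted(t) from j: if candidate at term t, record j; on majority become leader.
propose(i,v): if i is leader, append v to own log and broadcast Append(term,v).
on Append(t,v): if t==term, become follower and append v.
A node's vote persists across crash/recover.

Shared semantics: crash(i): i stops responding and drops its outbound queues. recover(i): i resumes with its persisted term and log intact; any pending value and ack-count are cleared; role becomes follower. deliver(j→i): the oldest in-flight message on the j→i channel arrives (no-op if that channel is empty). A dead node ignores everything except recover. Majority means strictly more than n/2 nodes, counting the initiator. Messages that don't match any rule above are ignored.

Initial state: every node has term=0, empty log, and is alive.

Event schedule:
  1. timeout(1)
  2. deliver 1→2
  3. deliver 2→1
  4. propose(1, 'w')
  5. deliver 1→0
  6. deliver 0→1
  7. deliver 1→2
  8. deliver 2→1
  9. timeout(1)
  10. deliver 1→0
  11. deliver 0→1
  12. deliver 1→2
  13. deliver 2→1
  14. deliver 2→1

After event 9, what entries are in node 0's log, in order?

1. timeout(1):  <1:cand t1 ->
2. deliver 1→2:  <2:foll t1 ->
3. deliver 2→1:  <1:lead t1 ->
4. propose(1,'w'):  <1:lead t1 w>
5. deliver 1→0:  <0:foll t1 ->
6. deliver 0→1:  nop
7. deliver 1→2:  <2:foll t1 w>
8. deliver 2→1:  nop
9. timeout(1):  <1:cand t2 w>

empty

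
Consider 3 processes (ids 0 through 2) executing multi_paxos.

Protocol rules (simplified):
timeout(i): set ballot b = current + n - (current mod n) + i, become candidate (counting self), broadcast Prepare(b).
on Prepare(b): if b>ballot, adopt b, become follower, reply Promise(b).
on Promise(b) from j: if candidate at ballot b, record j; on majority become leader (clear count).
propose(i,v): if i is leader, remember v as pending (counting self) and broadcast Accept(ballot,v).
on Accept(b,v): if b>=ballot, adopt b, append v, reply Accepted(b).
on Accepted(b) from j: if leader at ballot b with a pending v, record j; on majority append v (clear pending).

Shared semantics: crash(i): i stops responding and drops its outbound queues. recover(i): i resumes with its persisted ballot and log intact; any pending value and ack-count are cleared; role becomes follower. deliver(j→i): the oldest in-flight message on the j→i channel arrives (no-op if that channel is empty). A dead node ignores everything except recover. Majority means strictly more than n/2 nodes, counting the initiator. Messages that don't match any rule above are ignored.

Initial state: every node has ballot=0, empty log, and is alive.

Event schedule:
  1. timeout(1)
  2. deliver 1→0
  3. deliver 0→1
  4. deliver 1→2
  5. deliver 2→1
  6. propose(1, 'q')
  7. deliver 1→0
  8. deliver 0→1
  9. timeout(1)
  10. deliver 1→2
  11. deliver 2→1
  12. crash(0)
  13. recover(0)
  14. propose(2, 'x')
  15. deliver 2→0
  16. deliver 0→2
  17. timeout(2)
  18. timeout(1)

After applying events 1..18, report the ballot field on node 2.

1. timeout(1):  <1:cand b4 ->
2. deliver 1→0:  <0:foll b4 ->
3. deliver 0→1:  <1:lead b4 ->
4. deliver 1→2:  <2:foll b4 ->
5. deliver 2→1:  nop
6. propose(1,'q'):  nop
7. deliver 1→0:  <0:foll b4 q>
8. deliver 0→1:  <1:lead b4 q>
9. timeout(1):  <1:cand b7 q>
10. deliver 1→2:  <2:foll b4 q>
11. deliver 2→1:  nop
12. crash(0):  <0:✗foll b4 q>
13. recover(0):  <0:foll b4 q>
14. propose(2,'x'):  nop
15. deliver 2→0:  nop
16. deliver 0→2:  nop
17. timeout(2):  <2:cand b8 q>
18. timeout(1):  <1:cand b10 q>

8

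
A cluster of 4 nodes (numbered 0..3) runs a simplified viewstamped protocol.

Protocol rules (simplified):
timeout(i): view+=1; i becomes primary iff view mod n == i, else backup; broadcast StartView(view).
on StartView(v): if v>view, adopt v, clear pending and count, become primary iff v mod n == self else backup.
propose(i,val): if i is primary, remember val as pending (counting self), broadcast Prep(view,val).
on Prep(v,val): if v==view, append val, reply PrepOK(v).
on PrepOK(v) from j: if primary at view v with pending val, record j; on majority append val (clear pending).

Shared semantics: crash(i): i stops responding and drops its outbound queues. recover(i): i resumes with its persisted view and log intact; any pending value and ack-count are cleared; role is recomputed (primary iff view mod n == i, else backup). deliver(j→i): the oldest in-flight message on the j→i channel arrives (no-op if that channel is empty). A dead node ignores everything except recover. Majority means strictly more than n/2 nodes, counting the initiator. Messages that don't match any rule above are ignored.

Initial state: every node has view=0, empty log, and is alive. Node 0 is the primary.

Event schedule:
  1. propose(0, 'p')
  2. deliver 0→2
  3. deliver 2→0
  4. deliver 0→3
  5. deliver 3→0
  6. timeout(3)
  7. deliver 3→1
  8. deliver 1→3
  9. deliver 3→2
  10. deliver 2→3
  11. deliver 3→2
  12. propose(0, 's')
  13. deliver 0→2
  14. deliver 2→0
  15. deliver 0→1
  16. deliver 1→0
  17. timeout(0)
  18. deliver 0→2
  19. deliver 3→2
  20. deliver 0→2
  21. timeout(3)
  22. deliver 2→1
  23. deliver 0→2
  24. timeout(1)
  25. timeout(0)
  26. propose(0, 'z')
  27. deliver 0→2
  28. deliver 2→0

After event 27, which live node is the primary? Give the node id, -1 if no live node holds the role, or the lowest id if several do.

2

1. propose(0,'p'):  nop
2. deliver 0→2:  <2:back v0 p>
3. deliver 2→0:  nop
4. deliver 0→3:  <3:back v0 p>
5. deliver 3→0:  <0:prim v0 p>
6. timeout(3):  <3:back v1 p>
7. deliver 3→1:  <1:prim v1 ->
8. deliver 1→3:  nop
9. deliver 3→2:  <2:back v1 p>
10. deliver 2→3:  nop
11. deliver 3→2:  nop
12. propose(0,'s'):  nop
13. deliver 0→2:  nop
14. deliver 2→0:  nop
15. deliver 0→1:  nop
16. deliver 1→0:  nop
17. timeout(0):  <0:back v1 p>
18. deliver 0→2:  nop
19. deliver 3→2:  nop
20. deliver 0→2:  nop
21. timeout(3):  <3:back v2 p>
22. deliver 2→1:  nop
23. deliver 0→2:  nop
24. timeout(1):  <1:back v2 ->
25. timeout(0):  <0:back v2 p>
26. propose(0,'z'):  nop
27. deliver 0→2:  <2:prim v2 p>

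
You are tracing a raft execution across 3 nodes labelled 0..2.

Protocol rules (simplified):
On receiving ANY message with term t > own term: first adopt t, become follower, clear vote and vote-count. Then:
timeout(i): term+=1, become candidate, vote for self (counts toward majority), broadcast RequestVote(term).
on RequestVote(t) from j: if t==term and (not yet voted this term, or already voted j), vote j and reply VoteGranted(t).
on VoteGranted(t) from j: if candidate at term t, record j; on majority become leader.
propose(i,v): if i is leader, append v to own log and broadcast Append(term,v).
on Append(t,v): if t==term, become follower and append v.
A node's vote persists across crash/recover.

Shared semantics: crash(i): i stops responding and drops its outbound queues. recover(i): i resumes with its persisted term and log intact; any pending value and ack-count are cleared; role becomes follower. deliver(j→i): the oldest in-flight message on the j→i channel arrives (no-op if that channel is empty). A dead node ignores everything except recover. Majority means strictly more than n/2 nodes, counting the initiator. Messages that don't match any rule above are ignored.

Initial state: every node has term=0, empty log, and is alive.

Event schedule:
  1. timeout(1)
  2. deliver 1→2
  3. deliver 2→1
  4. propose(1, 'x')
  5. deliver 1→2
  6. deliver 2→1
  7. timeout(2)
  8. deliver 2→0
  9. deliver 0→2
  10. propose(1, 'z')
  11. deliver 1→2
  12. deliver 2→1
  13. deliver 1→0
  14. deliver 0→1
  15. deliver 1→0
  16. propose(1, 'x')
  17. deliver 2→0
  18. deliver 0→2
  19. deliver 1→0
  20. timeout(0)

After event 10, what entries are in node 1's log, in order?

x,z

[1] timeout(1) → N1(cand t1 [-])
[2] deliver 1→2 → N2(foll t1 [-])
[3] deliver 2→1 → N1(lead t1 [-])
[4] propose(1,'x') → N1(lead t1 [x])
[5] deliver 1→2 → N2(foll t1 [x])
[6] deliver 2→1 → ∅
[7] timeout(2) → N2(cand t2 [x])
[8] deliver 2→0 → N0(foll t2 [-])
[9] deliver 0→2 → N2(lead t2 [x])
[10] propose(1,'z') → N1(lead t1 [x,z])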